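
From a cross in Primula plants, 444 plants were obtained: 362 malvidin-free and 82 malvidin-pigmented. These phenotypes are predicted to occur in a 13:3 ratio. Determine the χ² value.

Expected counts for N = 444 under a 13:3 ratio (total parts = 16):
  malvidin-free: 444 × 13/16 = 360.75
  malvidin-pigmented: 444 × 3/16 = 83.25
χ² = Σ (O − E)² / E
  malvidin-free: (362 − 360.75)² / 360.75 = 0.0043
  malvidin-pigmented: (82 − 83.25)² / 83.25 = 0.0188
χ² = 0.0043 + 0.0188 = 0.0231 ≈ 0.023

0.023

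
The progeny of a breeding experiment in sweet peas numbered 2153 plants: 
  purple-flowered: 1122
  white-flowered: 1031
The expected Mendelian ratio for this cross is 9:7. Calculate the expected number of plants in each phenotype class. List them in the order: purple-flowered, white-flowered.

The 9:7 ratio has 16 parts, so with N = 2153 the expected counts are:
  purple-flowered: 2153 × 9/16 = 1211.0625
  white-flowered: 2153 × 7/16 = 941.9375

1211.0625, 941.9375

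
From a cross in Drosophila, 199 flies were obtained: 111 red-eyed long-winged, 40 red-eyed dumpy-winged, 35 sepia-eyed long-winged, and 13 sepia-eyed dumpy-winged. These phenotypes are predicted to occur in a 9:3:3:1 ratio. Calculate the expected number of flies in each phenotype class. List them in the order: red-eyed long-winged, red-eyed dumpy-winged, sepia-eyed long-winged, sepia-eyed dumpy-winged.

Expected counts for N = 199 under a 9:3:3:1 ratio (total parts = 16):
  red-eyed long-winged: 199 × 9/16 = 111.9375
  red-eyed dumpy-winged: 199 × 3/16 = 37.3125
  sepia-eyed long-winged: 199 × 3/16 = 37.3125
  sepia-eyed dumpy-winged: 199 × 1/16 = 12.4375

111.9375, 37.3125, 37.3125, 12.4375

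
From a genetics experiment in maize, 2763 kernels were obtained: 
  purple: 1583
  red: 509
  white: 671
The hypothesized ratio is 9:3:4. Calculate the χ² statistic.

Under the 9:3:4 hypothesis (Σ ratio = 16, N = 2763):
  purple: 2763 × 9/16 = 1554.1875
  red: 2763 × 3/16 = 518.0625
  white: 2763 × 4/16 = 690.75
χ² = Σ (O − E)² / E
  purple: (1583 − 1554.1875)² / 1554.1875 = 0.5341
  red: (509 − 518.0625)² / 518.0625 = 0.1585
  white: (671 − 690.75)² / 690.75 = 0.5647
χ² = 0.5341 + 0.1585 + 0.5647 = 1.2573 ≈ 1.257

1.257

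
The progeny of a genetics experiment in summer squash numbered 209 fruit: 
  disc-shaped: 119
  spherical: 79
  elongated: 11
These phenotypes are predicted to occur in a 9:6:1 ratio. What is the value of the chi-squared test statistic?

Under the 9:6:1 hypothesis (Σ ratio = 16, N = 209):
  disc-shaped: 209 × 9/16 = 117.5625
  spherical: 209 × 6/16 = 78.375
  elongated: 209 × 1/16 = 13.0625
χ² = Σ (O − E)² / E
  disc-shaped: (119 − 117.5625)² / 117.5625 = 0.0176
  spherical: (79 − 78.375)² / 78.375 = 0.0050
  elongated: (11 − 13.0625)² / 13.0625 = 0.3257
χ² = 0.0176 + 0.0050 + 0.3257 = 0.3483 ≈ 0.348

0.348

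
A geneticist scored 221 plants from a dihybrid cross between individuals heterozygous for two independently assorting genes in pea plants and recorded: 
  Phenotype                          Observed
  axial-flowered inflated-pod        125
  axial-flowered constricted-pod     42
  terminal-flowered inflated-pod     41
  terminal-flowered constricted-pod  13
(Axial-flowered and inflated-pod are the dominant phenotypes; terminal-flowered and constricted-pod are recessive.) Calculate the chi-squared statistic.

A dihybrid F₂ with independent assortment and complete dominance at both loci gives a 9:3:3:1 phenotypic ratio.
Total ratio parts = 16. Expected numbers out of 221:
  axial-flowered inflated-pod: 221 × 9/16 = 124.3125
  axial-flowered constricted-pod: 221 × 3/16 = 41.4375
  terminal-flowered inflated-pod: 221 × 3/16 = 41.4375
  terminal-flowered constricted-pod: 221 × 1/16 = 13.8125
χ² = Σ (O − E)² / E
  axial-flowered inflated-pod: (125 − 124.3125)² / 124.3125 = 0.0038
  axial-flowered constricted-pod: (42 − 41.4375)² / 41.4375 = 0.0076
  terminal-flowered inflated-pod: (41 − 41.4375)² / 41.4375 = 0.0046
  terminal-flowered constricted-pod: (13 − 13.8125)² / 13.8125 = 0.0478
χ² = 0.0038 + 0.0076 + 0.0046 + 0.0478 = 0.0638 ≈ 0.064

0.064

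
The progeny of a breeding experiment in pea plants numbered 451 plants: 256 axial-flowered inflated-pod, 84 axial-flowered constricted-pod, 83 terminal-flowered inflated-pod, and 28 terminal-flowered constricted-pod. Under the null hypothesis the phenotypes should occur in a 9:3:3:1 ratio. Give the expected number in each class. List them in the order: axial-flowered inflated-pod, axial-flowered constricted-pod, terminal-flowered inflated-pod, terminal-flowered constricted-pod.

253.6875, 84.5625, 84.5625, 28.1875

The 9:3:3:1 ratio has 16 parts, so with N = 451 the expected counts are:
  axial-flowered inflated-pod: 451 × 9/16 = 253.6875
  axial-flowered constricted-pod: 451 × 3/16 = 84.5625
  terminal-flowered inflated-pod: 451 × 3/16 = 84.5625
  terminal-flowered constricted-pod: 451 × 1/16 = 28.1875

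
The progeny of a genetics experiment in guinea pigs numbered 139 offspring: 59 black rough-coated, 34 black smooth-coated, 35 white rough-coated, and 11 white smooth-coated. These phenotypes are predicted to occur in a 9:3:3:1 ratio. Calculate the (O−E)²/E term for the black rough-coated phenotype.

Under the 9:3:3:1 hypothesis (Σ ratio = 16, N = 139):
  black rough-coated: 139 × 9/16 = 78.1875
  black smooth-coated: 139 × 3/16 = 26.0625
  white rough-coated: 139 × 3/16 = 26.0625
  white smooth-coated: 139 × 1/16 = 8.6875
Contribution of black rough-coated: (59 − 78.1875)² / 78.1875 = 4.7087

4.709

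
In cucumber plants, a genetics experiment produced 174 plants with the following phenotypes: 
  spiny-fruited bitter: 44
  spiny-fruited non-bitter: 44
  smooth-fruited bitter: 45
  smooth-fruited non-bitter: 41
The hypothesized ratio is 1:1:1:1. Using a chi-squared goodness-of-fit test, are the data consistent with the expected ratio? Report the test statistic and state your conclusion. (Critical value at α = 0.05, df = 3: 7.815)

Total ratio parts = 4. Expected numbers out of 174:
  spiny-fruited bitter: 174 × 1/4 = 43.5
  spiny-fruited non-bitter: 174 × 1/4 = 43.5
  smooth-fruited bitter: 174 × 1/4 = 43.5
  smooth-fruited non-bitter: 174 × 1/4 = 43.5
χ² = Σ (O − E)² / E
  spiny-fruited bitter: (44 − 43.5)² / 43.5 = 0.0057
  spiny-fruited non-bitter: (44 − 43.5)² / 43.5 = 0.0057
  smooth-fruited bitter: (45 − 43.5)² / 43.5 = 0.0517
  smooth-fruited non-bitter: (41 − 43.5)² / 43.5 = 0.1437
χ² = 0.0057 + 0.0057 + 0.0517 + 0.1437 = 0.2068 ≈ 0.207
Degrees of freedom = 4 − 1 = 3; critical value at α = 0.05 is 7.815.
Since 0.207 < 7.815, we fail to reject the null hypothesis — the data are consistent with the 1:1:1:1 ratio.

0.207; consistent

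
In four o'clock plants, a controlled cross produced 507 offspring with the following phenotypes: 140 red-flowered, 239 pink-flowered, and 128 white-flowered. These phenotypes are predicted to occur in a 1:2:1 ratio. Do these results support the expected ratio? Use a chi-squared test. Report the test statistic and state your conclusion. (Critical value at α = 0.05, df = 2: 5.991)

2.227; consistent

Under the 1:2:1 hypothesis (Σ ratio = 4, N = 507):
  red-flowered: 507 × 1/4 = 126.75
  pink-flowered: 507 × 2/4 = 253.5
  white-flowered: 507 × 1/4 = 126.75
χ² = Σ (O − E)² / E
  red-flowered: (140 − 126.75)² / 126.75 = 1.3851
  pink-flowered: (239 − 253.5)² / 253.5 = 0.8294
  white-flowered: (128 − 126.75)² / 126.75 = 0.0123
χ² = 1.3851 + 0.8294 + 0.0123 = 2.2268 ≈ 2.227
Degrees of freedom = 3 − 1 = 2; critical value at α = 0.05 is 5.991.
Since 2.227 < 5.991, we fail to reject the null hypothesis — the data are consistent with the 1:2:1 ratio.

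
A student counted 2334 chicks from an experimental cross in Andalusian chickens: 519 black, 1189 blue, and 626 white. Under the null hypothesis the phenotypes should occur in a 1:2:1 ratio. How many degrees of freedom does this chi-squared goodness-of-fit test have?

2

A goodness-of-fit test with 3 phenotype classes has df = 3 − 1 = 2.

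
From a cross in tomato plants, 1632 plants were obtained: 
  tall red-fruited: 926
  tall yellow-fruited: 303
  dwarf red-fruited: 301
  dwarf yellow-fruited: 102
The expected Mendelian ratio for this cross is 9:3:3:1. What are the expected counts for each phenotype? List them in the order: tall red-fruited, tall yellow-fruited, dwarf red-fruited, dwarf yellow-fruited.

Under the 9:3:3:1 hypothesis (Σ ratio = 16, N = 1632):
  tall red-fruited: 1632 × 9/16 = 918
  tall yellow-fruited: 1632 × 3/16 = 306
  dwarf red-fruited: 1632 × 3/16 = 306
  dwarf yellow-fruited: 1632 × 1/16 = 102

918, 306, 306, 102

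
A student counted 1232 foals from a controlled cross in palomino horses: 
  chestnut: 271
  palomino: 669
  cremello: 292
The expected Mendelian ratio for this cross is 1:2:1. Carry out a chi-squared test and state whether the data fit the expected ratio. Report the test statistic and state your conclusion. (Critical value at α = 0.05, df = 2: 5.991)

9.836; not consistent

The 1:2:1 ratio has 4 parts, so with N = 1232 the expected counts are:
  chestnut: 1232 × 1/4 = 308
  palomino: 1232 × 2/4 = 616
  cremello: 1232 × 1/4 = 308
χ² = Σ (O − E)² / E
  chestnut: (271 − 308)² / 308 = 4.4448
  palomino: (669 − 616)² / 616 = 4.5601
  cremello: (292 − 308)² / 308 = 0.8312
χ² = 4.4448 + 4.5601 + 0.8312 = 9.8361 ≈ 9.836
Degrees of freedom = 3 − 1 = 2; critical value at α = 0.05 is 5.991.
Since 9.836 > 5.991, we reject the null hypothesis — the data do not fit the 1:2:1 ratio.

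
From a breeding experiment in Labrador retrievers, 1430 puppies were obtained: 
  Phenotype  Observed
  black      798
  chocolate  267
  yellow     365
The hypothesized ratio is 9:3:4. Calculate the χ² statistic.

Expected counts for N = 1430 under a 9:3:4 ratio (total parts = 16):
  black: 1430 × 9/16 = 804.375
  chocolate: 1430 × 3/16 = 268.125
  yellow: 1430 × 4/16 = 357.5
χ² = Σ (O − E)² / E
  black: (798 − 804.375)² / 804.375 = 0.0505
  chocolate: (267 − 268.125)² / 268.125 = 0.0047
  yellow: (365 − 357.5)² / 357.5 = 0.1573
χ² = 0.0505 + 0.0047 + 0.1573 = 0.2125 ≈ 0.213

0.213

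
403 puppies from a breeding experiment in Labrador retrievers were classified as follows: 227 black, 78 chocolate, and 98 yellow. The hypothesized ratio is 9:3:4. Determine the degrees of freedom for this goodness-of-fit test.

2

A goodness-of-fit test with 3 phenotype classes has df = 3 − 1 = 2.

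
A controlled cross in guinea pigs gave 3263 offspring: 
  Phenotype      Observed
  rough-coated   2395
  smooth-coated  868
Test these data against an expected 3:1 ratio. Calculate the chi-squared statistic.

4.462

Under the 3:1 hypothesis (Σ ratio = 4, N = 3263):
  rough-coated: 3263 × 3/4 = 2447.25
  smooth-coated: 3263 × 1/4 = 815.75
χ² = Σ (O − E)² / E
  rough-coated: (2395 − 2447.25)² / 2447.25 = 1.1156
  smooth-coated: (868 − 815.75)² / 815.75 = 3.3467
χ² = 1.1156 + 3.3467 = 4.4623 ≈ 4.462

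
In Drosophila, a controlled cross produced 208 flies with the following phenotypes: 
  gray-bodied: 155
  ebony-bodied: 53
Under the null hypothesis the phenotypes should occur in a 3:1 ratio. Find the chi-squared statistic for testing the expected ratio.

Total ratio parts = 4. Expected numbers out of 208:
  gray-bodied: 208 × 3/4 = 156
  ebony-bodied: 208 × 1/4 = 52
χ² = Σ (O − E)² / E
  gray-bodied: (155 − 156)² / 156 = 0.0064
  ebony-bodied: (53 − 52)² / 52 = 0.0192
χ² = 0.0064 + 0.0192 = 0.0256 ≈ 0.026

0.026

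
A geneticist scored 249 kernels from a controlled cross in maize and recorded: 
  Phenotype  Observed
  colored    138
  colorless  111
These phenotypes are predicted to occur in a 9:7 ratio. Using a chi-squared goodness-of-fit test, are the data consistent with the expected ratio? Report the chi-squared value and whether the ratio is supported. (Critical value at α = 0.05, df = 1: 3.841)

The 9:7 ratio has 16 parts, so with N = 249 the expected counts are:
  colored: 249 × 9/16 = 140.0625
  colorless: 249 × 7/16 = 108.9375
χ² = Σ (O − E)² / E
  colored: (138 − 140.0625)² / 140.0625 = 0.0304
  colorless: (111 − 108.9375)² / 108.9375 = 0.0390
χ² = 0.0304 + 0.0390 = 0.0694 ≈ 0.069
Degrees of freedom = 2 − 1 = 1; critical value at α = 0.05 is 3.841.
Since 0.069 < 3.841, we fail to reject the null hypothesis — the data are consistent with the 9:7 ratio.

0.069; consistent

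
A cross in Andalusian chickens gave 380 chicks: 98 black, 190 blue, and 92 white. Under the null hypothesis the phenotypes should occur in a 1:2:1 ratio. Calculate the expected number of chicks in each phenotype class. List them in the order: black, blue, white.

95, 190, 95

The 1:2:1 ratio has 4 parts, so with N = 380 the expected counts are:
  black: 380 × 1/4 = 95
  blue: 380 × 2/4 = 190
  white: 380 × 1/4 = 95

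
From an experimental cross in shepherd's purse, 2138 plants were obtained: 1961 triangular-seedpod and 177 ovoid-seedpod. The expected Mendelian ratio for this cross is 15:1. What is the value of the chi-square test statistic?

Under the 15:1 hypothesis (Σ ratio = 16, N = 2138):
  triangular-seedpod: 2138 × 15/16 = 2004.375
  ovoid-seedpod: 2138 × 1/16 = 133.625
χ² = Σ (O − E)² / E
  triangular-seedpod: (1961 − 2004.375)² / 2004.375 = 0.9386
  ovoid-seedpod: (177 − 133.625)² / 133.625 = 14.0796
χ² = 0.9386 + 14.0796 = 15.0182 ≈ 15.018

15.018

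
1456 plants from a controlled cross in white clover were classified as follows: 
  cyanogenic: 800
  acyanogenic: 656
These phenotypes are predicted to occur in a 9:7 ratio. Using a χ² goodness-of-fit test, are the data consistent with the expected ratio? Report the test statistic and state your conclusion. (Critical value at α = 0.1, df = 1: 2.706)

Expected counts for N = 1456 under a 9:7 ratio (total parts = 16):
  cyanogenic: 1456 × 9/16 = 819
  acyanogenic: 1456 × 7/16 = 637
χ² = Σ (O − E)² / E
  cyanogenic: (800 − 819)² / 819 = 0.4408
  acyanogenic: (656 − 637)² / 637 = 0.5667
χ² = 0.4408 + 0.5667 = 1.0075 ≈ 1.008
Degrees of freedom = 2 − 1 = 1; critical value at α = 0.1 is 2.706.
Since 1.008 < 2.706, we fail to reject the null hypothesis — the data are consistent with the 9:7 ratio.

1.008; consistent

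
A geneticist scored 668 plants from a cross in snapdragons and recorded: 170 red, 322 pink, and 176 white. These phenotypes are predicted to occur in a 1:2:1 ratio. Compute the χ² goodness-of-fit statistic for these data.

0.970

Expected counts for N = 668 under a 1:2:1 ratio (total parts = 4):
  red: 668 × 1/4 = 167
  pink: 668 × 2/4 = 334
  white: 668 × 1/4 = 167
χ² = Σ (O − E)² / E
  red: (170 − 167)² / 167 = 0.0539
  pink: (322 − 334)² / 334 = 0.4311
  white: (176 − 167)² / 167 = 0.4850
χ² = 0.0539 + 0.4311 + 0.4850 = 0.970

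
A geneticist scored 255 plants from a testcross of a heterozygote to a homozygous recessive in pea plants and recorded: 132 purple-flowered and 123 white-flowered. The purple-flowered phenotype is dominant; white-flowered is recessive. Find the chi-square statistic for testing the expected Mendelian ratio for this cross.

A testcross of a heterozygote (Aa × aa) gives a 1:1 phenotypic ratio.
Expected counts for N = 255 under a 1:1 ratio (total parts = 2):
  purple-flowered: 255 × 1/2 = 127.5
  white-flowered: 255 × 1/2 = 127.5
χ² = Σ (O − E)² / E
  purple-flowered: (132 − 127.5)² / 127.5 = 0.1588
  white-flowered: (123 − 127.5)² / 127.5 = 0.1588
χ² = 0.1588 + 0.1588 = 0.3176 ≈ 0.318

0.318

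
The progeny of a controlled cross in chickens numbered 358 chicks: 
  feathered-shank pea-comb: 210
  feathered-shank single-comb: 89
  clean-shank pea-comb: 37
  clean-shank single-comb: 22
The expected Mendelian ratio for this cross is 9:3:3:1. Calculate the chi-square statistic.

Expected counts for N = 358 under a 9:3:3:1 ratio (total parts = 16):
  feathered-shank pea-comb: 358 × 9/16 = 201.375
  feathered-shank single-comb: 358 × 3/16 = 67.125
  clean-shank pea-comb: 358 × 3/16 = 67.125
  clean-shank single-comb: 358 × 1/16 = 22.375
χ² = Σ (O − E)² / E
  feathered-shank pea-comb: (210 − 201.375)² / 201.375 = 0.3694
  feathered-shank single-comb: (89 − 67.125)² / 67.125 = 7.1287
  clean-shank pea-comb: (37 − 67.125)² / 67.125 = 13.5198
  clean-shank single-comb: (22 − 22.375)² / 22.375 = 0.0063
χ² = 0.3694 + 7.1287 + 13.5198 + 0.0063 = 21.0242 ≈ 21.024

21.024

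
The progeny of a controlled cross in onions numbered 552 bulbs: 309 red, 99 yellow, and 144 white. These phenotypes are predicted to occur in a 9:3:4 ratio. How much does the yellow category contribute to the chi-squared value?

Under the 9:3:4 hypothesis (Σ ratio = 16, N = 552):
  red: 552 × 9/16 = 310.5
  yellow: 552 × 3/16 = 103.5
  white: 552 × 4/16 = 138
Contribution of yellow: (99 − 103.5)² / 103.5 = 0.1957

0.196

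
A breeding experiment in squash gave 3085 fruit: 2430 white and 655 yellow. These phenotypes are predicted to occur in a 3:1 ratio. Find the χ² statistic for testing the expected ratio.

23.363

The 3:1 ratio has 4 parts, so with N = 3085 the expected counts are:
  white: 3085 × 3/4 = 2313.75
  yellow: 3085 × 1/4 = 771.25
χ² = Σ (O − E)² / E
  white: (2430 − 2313.75)² / 2313.75 = 5.8408
  yellow: (655 − 771.25)² / 771.25 = 17.5223
χ² = 5.8408 + 17.5223 = 23.3631 ≈ 23.363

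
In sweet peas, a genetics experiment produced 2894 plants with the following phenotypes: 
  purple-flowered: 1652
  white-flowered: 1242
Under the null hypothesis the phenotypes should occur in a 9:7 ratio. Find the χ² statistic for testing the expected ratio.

Under the 9:7 hypothesis (Σ ratio = 16, N = 2894):
  purple-flowered: 2894 × 9/16 = 1627.875
  white-flowered: 2894 × 7/16 = 1266.125
χ² = Σ (O − E)² / E
  purple-flowered: (1652 − 1627.875)² / 1627.875 = 0.3575
  white-flowered: (1242 − 1266.125)² / 1266.125 = 0.4597
χ² = 0.3575 + 0.4597 = 0.8172 ≈ 0.817

0.817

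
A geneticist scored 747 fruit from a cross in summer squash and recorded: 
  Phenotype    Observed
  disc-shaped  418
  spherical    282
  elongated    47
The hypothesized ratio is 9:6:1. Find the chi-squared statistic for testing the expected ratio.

0.026

Expected counts for N = 747 under a 9:6:1 ratio (total parts = 16):
  disc-shaped: 747 × 9/16 = 420.1875
  spherical: 747 × 6/16 = 280.125
  elongated: 747 × 1/16 = 46.6875
χ² = Σ (O − E)² / E
  disc-shaped: (418 − 420.1875)² / 420.1875 = 0.0114
  spherical: (282 − 280.125)² / 280.125 = 0.0126
  elongated: (47 − 46.6875)² / 46.6875 = 0.0021
χ² = 0.0114 + 0.0126 + 0.0021 = 0.0261 ≈ 0.026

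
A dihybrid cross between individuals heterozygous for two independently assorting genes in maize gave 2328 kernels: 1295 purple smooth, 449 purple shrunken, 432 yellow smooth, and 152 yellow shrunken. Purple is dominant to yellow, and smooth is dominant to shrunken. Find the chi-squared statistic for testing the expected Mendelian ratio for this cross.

A dihybrid F₂ with independent assortment and complete dominance at both loci gives a 9:3:3:1 phenotypic ratio.
Total ratio parts = 16. Expected numbers out of 2328:
  purple smooth: 2328 × 9/16 = 1309.5
  purple shrunken: 2328 × 3/16 = 436.5
  yellow smooth: 2328 × 3/16 = 436.5
  yellow shrunken: 2328 × 1/16 = 145.5
χ² = Σ (O − E)² / E
  purple smooth: (1295 − 1309.5)² / 1309.5 = 0.1606
  purple shrunken: (449 − 436.5)² / 436.5 = 0.3580
  yellow smooth: (432 − 436.5)² / 436.5 = 0.0464
  yellow shrunken: (152 − 145.5)² / 145.5 = 0.2904
χ² = 0.1606 + 0.3580 + 0.0464 + 0.2904 = 0.8554 ≈ 0.855

0.855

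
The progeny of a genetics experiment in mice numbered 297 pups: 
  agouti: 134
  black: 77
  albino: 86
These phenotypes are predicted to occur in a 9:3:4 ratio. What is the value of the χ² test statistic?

16.559

Expected counts for N = 297 under a 9:3:4 ratio (total parts = 16):
  agouti: 297 × 9/16 = 167.0625
  black: 297 × 3/16 = 55.6875
  albino: 297 × 4/16 = 74.25
χ² = Σ (O − E)² / E
  agouti: (134 − 167.0625)² / 167.0625 = 6.5432
  black: (77 − 55.6875)² / 55.6875 = 8.1566
  albino: (86 − 74.25)² / 74.25 = 1.8594
χ² = 6.5432 + 8.1566 + 1.8594 = 16.5592 ≈ 16.559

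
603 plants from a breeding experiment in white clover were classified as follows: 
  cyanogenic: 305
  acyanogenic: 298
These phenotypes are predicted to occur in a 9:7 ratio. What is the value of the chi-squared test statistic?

The 9:7 ratio has 16 parts, so with N = 603 the expected counts are:
  cyanogenic: 603 × 9/16 = 339.1875
  acyanogenic: 603 × 7/16 = 263.8125
χ² = Σ (O − E)² / E
  cyanogenic: (305 − 339.1875)² / 339.1875 = 3.4458
  acyanogenic: (298 − 263.8125)² / 263.8125 = 4.4304
χ² = 3.4458 + 4.4304 = 7.8762 ≈ 7.876

7.876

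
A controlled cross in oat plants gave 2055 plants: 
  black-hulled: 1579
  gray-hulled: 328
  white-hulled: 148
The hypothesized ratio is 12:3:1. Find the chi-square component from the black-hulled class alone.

Expected counts for N = 2055 under a 12:3:1 ratio (total parts = 16):
  black-hulled: 2055 × 12/16 = 1541.25
  gray-hulled: 2055 × 3/16 = 385.3125
  white-hulled: 2055 × 1/16 = 128.4375
Contribution of black-hulled: (1579 − 1541.25)² / 1541.25 = 0.9246

0.925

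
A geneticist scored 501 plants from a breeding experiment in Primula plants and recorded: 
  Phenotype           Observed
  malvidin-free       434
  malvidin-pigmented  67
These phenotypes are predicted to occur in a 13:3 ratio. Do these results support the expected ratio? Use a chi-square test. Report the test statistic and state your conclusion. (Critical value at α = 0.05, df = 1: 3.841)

Under the 13:3 hypothesis (Σ ratio = 16, N = 501):
  malvidin-free: 501 × 13/16 = 407.0625
  malvidin-pigmented: 501 × 3/16 = 93.9375
χ² = Σ (O − E)² / E
  malvidin-free: (434 − 407.0625)² / 407.0625 = 1.7826
  malvidin-pigmented: (67 − 93.9375)² / 93.9375 = 7.7246
χ² = 1.7826 + 7.7246 = 9.5072 ≈ 9.507
Degrees of freedom = 2 − 1 = 1; critical value at α = 0.05 is 3.841.
Since 9.507 > 3.841, we reject the null hypothesis — the data do not fit the 13:3 ratio.

9.507; not consistent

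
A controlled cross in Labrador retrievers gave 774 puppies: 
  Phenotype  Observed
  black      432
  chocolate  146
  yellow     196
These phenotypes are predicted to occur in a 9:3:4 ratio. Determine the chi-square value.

Expected counts for N = 774 under a 9:3:4 ratio (total parts = 16):
  black: 774 × 9/16 = 435.375
  chocolate: 774 × 3/16 = 145.125
  yellow: 774 × 4/16 = 193.5
χ² = Σ (O − E)² / E
  black: (432 − 435.375)² / 435.375 = 0.0262
  chocolate: (146 − 145.125)² / 145.125 = 0.0053
  yellow: (196 − 193.5)² / 193.5 = 0.0323
χ² = 0.0262 + 0.0053 + 0.0323 = 0.0638 ≈ 0.064

0.064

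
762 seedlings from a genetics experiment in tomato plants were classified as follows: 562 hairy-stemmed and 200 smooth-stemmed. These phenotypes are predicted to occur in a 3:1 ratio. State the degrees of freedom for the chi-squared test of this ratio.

1

A goodness-of-fit test with 2 phenotype classes has df = 2 − 1 = 1.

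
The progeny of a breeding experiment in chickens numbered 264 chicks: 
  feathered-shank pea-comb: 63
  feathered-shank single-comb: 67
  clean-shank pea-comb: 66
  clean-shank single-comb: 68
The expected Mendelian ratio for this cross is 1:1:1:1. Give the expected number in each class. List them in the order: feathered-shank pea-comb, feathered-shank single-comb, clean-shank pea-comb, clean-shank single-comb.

Total ratio parts = 4. Expected numbers out of 264:
  feathered-shank pea-comb: 264 × 1/4 = 66
  feathered-shank single-comb: 264 × 1/4 = 66
  clean-shank pea-comb: 264 × 1/4 = 66
  clean-shank single-comb: 264 × 1/4 = 66

66, 66, 66, 66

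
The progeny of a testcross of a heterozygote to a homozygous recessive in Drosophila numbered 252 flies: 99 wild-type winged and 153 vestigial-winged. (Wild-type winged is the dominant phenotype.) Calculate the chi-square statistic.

A testcross of a heterozygote (Aa × aa) gives a 1:1 phenotypic ratio.
The 1:1 ratio has 2 parts, so with N = 252 the expected counts are:
  wild-type winged: 252 × 1/2 = 126
  vestigial-winged: 252 × 1/2 = 126
χ² = Σ (O − E)² / E
  wild-type winged: (99 − 126)² / 126 = 5.7857
  vestigial-winged: (153 − 126)² / 126 = 5.7857
χ² = 5.7857 + 5.7857 = 11.5714 ≈ 11.571

11.571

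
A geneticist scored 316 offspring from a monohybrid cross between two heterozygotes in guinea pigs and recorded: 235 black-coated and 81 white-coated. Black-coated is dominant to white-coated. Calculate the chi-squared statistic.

0.068

For a monohybrid cross between heterozygotes with complete dominance, the expected phenotypic ratio is 3:1.
The 3:1 ratio has 4 parts, so with N = 316 the expected counts are:
  black-coated: 316 × 3/4 = 237
  white-coated: 316 × 1/4 = 79
χ² = Σ (O − E)² / E
  black-coated: (235 − 237)² / 237 = 0.0169
  white-coated: (81 − 79)² / 79 = 0.0506
χ² = 0.0169 + 0.0506 = 0.0675 ≈ 0.068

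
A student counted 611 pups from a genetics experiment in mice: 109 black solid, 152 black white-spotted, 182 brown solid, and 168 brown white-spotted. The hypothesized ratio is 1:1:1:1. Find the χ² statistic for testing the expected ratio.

Total ratio parts = 4. Expected numbers out of 611:
  black solid: 611 × 1/4 = 152.75
  black white-spotted: 611 × 1/4 = 152.75
  brown solid: 611 × 1/4 = 152.75
  brown white-spotted: 611 × 1/4 = 152.75
χ² = Σ (O − E)² / E
  black solid: (109 − 152.75)² / 152.75 = 12.5307
  black white-spotted: (152 − 152.75)² / 152.75 = 0.0037
  brown solid: (182 − 152.75)² / 152.75 = 5.6011
  brown white-spotted: (168 − 152.75)² / 152.75 = 1.5225
χ² = 12.5307 + 0.0037 + 5.6011 + 1.5225 = 19.658

19.658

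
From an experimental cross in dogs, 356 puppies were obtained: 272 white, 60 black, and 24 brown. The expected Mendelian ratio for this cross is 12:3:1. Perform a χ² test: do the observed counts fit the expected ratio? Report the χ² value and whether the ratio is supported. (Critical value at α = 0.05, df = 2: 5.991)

Under the 12:3:1 hypothesis (Σ ratio = 16, N = 356):
  white: 356 × 12/16 = 267
  black: 356 × 3/16 = 66.75
  brown: 356 × 1/16 = 22.25
χ² = Σ (O − E)² / E
  white: (272 − 267)² / 267 = 0.0936
  black: (60 − 66.75)² / 66.75 = 0.6826
  brown: (24 − 22.25)² / 22.25 = 0.1376
χ² = 0.0936 + 0.6826 + 0.1376 = 0.9138 ≈ 0.914
Degrees of freedom = 3 − 1 = 2; critical value at α = 0.05 is 5.991.
Since 0.914 < 5.991, we fail to reject the null hypothesis — the data are consistent with the 12:3:1 ratio.

0.914; consistent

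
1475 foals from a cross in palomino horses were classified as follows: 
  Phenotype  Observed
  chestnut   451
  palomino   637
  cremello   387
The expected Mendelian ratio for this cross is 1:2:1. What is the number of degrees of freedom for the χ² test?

2

A goodness-of-fit test with 3 phenotype classes has df = 3 − 1 = 2.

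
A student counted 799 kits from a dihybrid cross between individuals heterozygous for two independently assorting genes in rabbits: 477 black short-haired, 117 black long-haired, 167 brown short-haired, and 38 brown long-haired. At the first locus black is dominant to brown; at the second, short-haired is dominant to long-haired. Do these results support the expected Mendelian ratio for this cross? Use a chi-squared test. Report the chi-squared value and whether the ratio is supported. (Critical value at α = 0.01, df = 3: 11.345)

A dihybrid F₂ with independent assortment and complete dominance at both loci gives a 9:3:3:1 phenotypic ratio.
The 9:3:3:1 ratio has 16 parts, so with N = 799 the expected counts are:
  black short-haired: 799 × 9/16 = 449.4375
  black long-haired: 799 × 3/16 = 149.8125
  brown short-haired: 799 × 3/16 = 149.8125
  brown long-haired: 799 × 1/16 = 49.9375
χ² = Σ (O − E)² / E
  black short-haired: (477 − 449.4375)² / 449.4375 = 1.6903
  black long-haired: (117 − 149.8125)² / 149.8125 = 7.1867
  brown short-haired: (167 − 149.8125)² / 149.8125 = 1.9719
  brown long-haired: (38 − 49.9375)² / 49.9375 = 2.8536
χ² = 1.6903 + 7.1867 + 1.9719 + 2.8536 = 13.7025 ≈ 13.703
Degrees of freedom = 4 − 1 = 3; critical value at α = 0.01 is 11.345.
Since 13.703 > 11.345, we reject the null hypothesis — the data do not fit the 9:3:3:1 ratio.

13.703; not consistent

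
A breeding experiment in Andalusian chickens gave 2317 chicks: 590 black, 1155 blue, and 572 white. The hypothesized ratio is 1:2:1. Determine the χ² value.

The 1:2:1 ratio has 4 parts, so with N = 2317 the expected counts are:
  black: 2317 × 1/4 = 579.25
  blue: 2317 × 2/4 = 1158.5
  white: 2317 × 1/4 = 579.25
χ² = Σ (O − E)² / E
  black: (590 − 579.25)² / 579.25 = 0.1995
  blue: (1155 − 1158.5)² / 1158.5 = 0.0106
  white: (572 − 579.25)² / 579.25 = 0.0907
χ² = 0.1995 + 0.0106 + 0.0907 = 0.3008 ≈ 0.301

0.301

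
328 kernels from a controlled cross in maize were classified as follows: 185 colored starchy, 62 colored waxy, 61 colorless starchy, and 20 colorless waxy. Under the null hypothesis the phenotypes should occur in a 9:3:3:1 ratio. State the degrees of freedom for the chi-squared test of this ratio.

3

A goodness-of-fit test with 4 phenotype classes has df = 4 − 1 = 3.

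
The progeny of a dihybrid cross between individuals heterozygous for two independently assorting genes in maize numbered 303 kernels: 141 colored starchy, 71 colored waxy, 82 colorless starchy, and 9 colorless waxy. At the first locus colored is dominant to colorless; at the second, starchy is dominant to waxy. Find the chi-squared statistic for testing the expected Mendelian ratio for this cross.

A dihybrid F₂ with independent assortment and complete dominance at both loci gives a 9:3:3:1 phenotypic ratio.
The 9:3:3:1 ratio has 16 parts, so with N = 303 the expected counts are:
  colored starchy: 303 × 9/16 = 170.4375
  colored waxy: 303 × 3/16 = 56.8125
  colorless starchy: 303 × 3/16 = 56.8125
  colorless waxy: 303 × 1/16 = 18.9375
χ² = Σ (O − E)² / E
  colored starchy: (141 − 170.4375)² / 170.4375 = 5.0844
  colored waxy: (71 − 56.8125)² / 56.8125 = 3.5430
  colorless starchy: (82 − 56.8125)² / 56.8125 = 11.1667
  colorless waxy: (9 − 18.9375)² / 18.9375 = 5.2147
χ² = 5.0844 + 3.5430 + 11.1667 + 5.2147 = 25.0088 ≈ 25.009

25.009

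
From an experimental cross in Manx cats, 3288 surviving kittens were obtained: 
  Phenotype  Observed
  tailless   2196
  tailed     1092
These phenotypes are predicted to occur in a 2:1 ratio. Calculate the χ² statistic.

Total ratio parts = 3. Expected numbers out of 3288:
  tailless: 3288 × 2/3 = 2192
  tailed: 3288 × 1/3 = 1096
χ² = Σ (O − E)² / E
  tailless: (2196 − 2192)² / 2192 = 0.0073
  tailed: (1092 − 1096)² / 1096 = 0.0146
χ² = 0.0073 + 0.0146 = 0.0219 ≈ 0.022

0.022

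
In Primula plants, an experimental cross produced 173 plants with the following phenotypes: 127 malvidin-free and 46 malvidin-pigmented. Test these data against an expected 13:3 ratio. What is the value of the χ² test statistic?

6.979

Expected counts for N = 173 under a 13:3 ratio (total parts = 16):
  malvidin-free: 173 × 13/16 = 140.5625
  malvidin-pigmented: 173 × 3/16 = 32.4375
χ² = Σ (O − E)² / E
  malvidin-free: (127 − 140.5625)² / 140.5625 = 1.3086
  malvidin-pigmented: (46 − 32.4375)² / 32.4375 = 5.6706
χ² = 1.3086 + 5.6706 = 6.9792 ≈ 6.979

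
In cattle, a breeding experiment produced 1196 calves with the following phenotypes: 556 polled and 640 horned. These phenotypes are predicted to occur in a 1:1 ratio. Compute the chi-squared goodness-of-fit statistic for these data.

Total ratio parts = 2. Expected numbers out of 1196:
  polled: 1196 × 1/2 = 598
  horned: 1196 × 1/2 = 598
χ² = Σ (O − E)² / E
  polled: (556 − 598)² / 598 = 2.9498
  horned: (640 − 598)² / 598 = 2.9498
χ² = 2.9498 + 2.9498 = 5.8996 ≈ 5.900

5.900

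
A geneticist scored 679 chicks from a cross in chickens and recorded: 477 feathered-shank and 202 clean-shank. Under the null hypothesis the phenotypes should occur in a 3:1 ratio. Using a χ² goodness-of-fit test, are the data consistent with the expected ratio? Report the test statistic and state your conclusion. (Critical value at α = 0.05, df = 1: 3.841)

Total ratio parts = 4. Expected numbers out of 679:
  feathered-shank: 679 × 3/4 = 509.25
  clean-shank: 679 × 1/4 = 169.75
χ² = Σ (O − E)² / E
  feathered-shank: (477 − 509.25)² / 509.25 = 2.0423
  clean-shank: (202 − 169.75)² / 169.75 = 6.1270
χ² = 2.0423 + 6.1270 = 8.1693 ≈ 8.169
Degrees of freedom = 2 − 1 = 1; critical value at α = 0.05 is 3.841.
Since 8.169 > 3.841, we reject the null hypothesis — the data do not fit the 3:1 ratio.

8.169; not consistent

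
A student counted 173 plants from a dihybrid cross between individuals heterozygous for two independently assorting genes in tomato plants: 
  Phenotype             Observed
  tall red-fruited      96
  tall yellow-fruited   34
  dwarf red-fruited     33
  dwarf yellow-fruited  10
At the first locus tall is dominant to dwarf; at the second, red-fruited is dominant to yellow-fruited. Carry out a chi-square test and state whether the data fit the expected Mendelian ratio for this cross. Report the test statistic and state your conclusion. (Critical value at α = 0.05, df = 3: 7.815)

0.164; consistent

A dihybrid F₂ with independent assortment and complete dominance at both loci gives a 9:3:3:1 phenotypic ratio.
The 9:3:3:1 ratio has 16 parts, so with N = 173 the expected counts are:
  tall red-fruited: 173 × 9/16 = 97.3125
  tall yellow-fruited: 173 × 3/16 = 32.4375
  dwarf red-fruited: 173 × 3/16 = 32.4375
  dwarf yellow-fruited: 173 × 1/16 = 10.8125
χ² = Σ (O − E)² / E
  tall red-fruited: (96 − 97.3125)² / 97.3125 = 0.0177
  tall yellow-fruited: (34 − 32.4375)² / 32.4375 = 0.0753
  dwarf red-fruited: (33 − 32.4375)² / 32.4375 = 0.0098
  dwarf yellow-fruited: (10 − 10.8125)² / 10.8125 = 0.0611
χ² = 0.0177 + 0.0753 + 0.0098 + 0.0611 = 0.1639 ≈ 0.164
Degrees of freedom = 4 − 1 = 3; critical value at α = 0.05 is 7.815.
Since 0.164 < 7.815, we fail to reject the null hypothesis — the data are consistent with the 9:3:3:1 ratio.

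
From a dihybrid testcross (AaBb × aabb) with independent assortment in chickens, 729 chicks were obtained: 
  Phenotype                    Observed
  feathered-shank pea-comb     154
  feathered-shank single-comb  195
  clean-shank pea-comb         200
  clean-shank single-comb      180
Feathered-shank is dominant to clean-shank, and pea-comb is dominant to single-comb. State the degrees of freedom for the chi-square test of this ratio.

A dihybrid testcross with independent assortment gives a 1:1:1:1 ratio.
A goodness-of-fit test with 4 phenotype classes has df = 4 − 1 = 3.

3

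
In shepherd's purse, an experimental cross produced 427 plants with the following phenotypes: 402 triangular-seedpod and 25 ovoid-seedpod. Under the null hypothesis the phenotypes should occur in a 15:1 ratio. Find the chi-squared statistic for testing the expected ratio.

0.114

Total ratio parts = 16. Expected numbers out of 427:
  triangular-seedpod: 427 × 15/16 = 400.3125
  ovoid-seedpod: 427 × 1/16 = 26.6875
χ² = Σ (O − E)² / E
  triangular-seedpod: (402 − 400.3125)² / 400.3125 = 0.0071
  ovoid-seedpod: (25 − 26.6875)² / 26.6875 = 0.1067
χ² = 0.0071 + 0.1067 = 0.1138 ≈ 0.114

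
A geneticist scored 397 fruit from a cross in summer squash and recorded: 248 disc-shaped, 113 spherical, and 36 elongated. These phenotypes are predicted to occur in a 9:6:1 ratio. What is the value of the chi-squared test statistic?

16.418

Total ratio parts = 16. Expected numbers out of 397:
  disc-shaped: 397 × 9/16 = 223.3125
  spherical: 397 × 6/16 = 148.875
  elongated: 397 × 1/16 = 24.8125
χ² = Σ (O − E)² / E
  disc-shaped: (248 − 223.3125)² / 223.3125 = 2.7292
  spherical: (113 − 148.875)² / 148.875 = 8.6449
  elongated: (36 − 24.8125)² / 24.8125 = 5.0442
χ² = 2.7292 + 8.6449 + 5.0442 = 16.4183 ≈ 16.418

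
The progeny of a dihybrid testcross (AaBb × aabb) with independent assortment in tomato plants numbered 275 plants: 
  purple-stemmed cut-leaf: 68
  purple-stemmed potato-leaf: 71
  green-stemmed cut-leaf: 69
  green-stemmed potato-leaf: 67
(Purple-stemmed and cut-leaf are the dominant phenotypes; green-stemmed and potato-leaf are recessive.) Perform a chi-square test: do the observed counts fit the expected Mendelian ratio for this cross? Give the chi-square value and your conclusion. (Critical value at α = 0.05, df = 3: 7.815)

0.127; consistent

A dihybrid testcross with independent assortment gives a 1:1:1:1 ratio.
The 1:1:1:1 ratio has 4 parts, so with N = 275 the expected counts are:
  purple-stemmed cut-leaf: 275 × 1/4 = 68.75
  purple-stemmed potato-leaf: 275 × 1/4 = 68.75
  green-stemmed cut-leaf: 275 × 1/4 = 68.75
  green-stemmed potato-leaf: 275 × 1/4 = 68.75
χ² = Σ (O − E)² / E
  purple-stemmed cut-leaf: (68 − 68.75)² / 68.75 = 0.0082
  purple-stemmed potato-leaf: (71 − 68.75)² / 68.75 = 0.0736
  green-stemmed cut-leaf: (69 − 68.75)² / 68.75 = 0.0009
  green-stemmed potato-leaf: (67 − 68.75)² / 68.75 = 0.0445
χ² = 0.0082 + 0.0736 + 0.0009 + 0.0445 = 0.1272 ≈ 0.127
Degrees of freedom = 4 − 1 = 3; critical value at α = 0.05 is 7.815.
Since 0.127 < 7.815, we fail to reject the null hypothesis — the data are consistent with the 1:1:1:1 ratio.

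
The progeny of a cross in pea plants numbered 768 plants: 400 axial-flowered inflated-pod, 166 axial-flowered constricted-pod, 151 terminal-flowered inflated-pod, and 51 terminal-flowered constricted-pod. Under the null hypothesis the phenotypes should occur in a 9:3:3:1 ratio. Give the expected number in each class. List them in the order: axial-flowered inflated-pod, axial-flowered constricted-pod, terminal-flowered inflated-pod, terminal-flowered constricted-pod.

Under the 9:3:3:1 hypothesis (Σ ratio = 16, N = 768):
  axial-flowered inflated-pod: 768 × 9/16 = 432
  axial-flowered constricted-pod: 768 × 3/16 = 144
  terminal-flowered inflated-pod: 768 × 3/16 = 144
  terminal-flowered constricted-pod: 768 × 1/16 = 48

432, 144, 144, 48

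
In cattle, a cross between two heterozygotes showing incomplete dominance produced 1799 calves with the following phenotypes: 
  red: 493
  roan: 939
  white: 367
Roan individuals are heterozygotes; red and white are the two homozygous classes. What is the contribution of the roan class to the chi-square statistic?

With incomplete dominance, a heterozygote × heterozygote cross gives a 1:2:1 phenotypic ratio.
Under the 1:2:1 hypothesis (Σ ratio = 4, N = 1799):
  red: 1799 × 1/4 = 449.75
  roan: 1799 × 2/4 = 899.5
  white: 1799 × 1/4 = 449.75
Contribution of roan: (939 − 899.5)² / 899.5 = 1.7346

1.735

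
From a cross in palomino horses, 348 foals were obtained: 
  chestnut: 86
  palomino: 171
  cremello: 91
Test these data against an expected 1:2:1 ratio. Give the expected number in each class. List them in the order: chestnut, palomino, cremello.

The 1:2:1 ratio has 4 parts, so with N = 348 the expected counts are:
  chestnut: 348 × 1/4 = 87
  palomino: 348 × 2/4 = 174
  cremello: 348 × 1/4 = 87

87, 174, 87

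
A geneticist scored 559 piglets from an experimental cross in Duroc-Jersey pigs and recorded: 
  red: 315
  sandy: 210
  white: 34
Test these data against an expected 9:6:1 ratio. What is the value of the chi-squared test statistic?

Total ratio parts = 16. Expected numbers out of 559:
  red: 559 × 9/16 = 314.4375
  sandy: 559 × 6/16 = 209.625
  white: 559 × 1/16 = 34.9375
χ² = Σ (O − E)² / E
  red: (315 − 314.4375)² / 314.4375 = 0.0010
  sandy: (210 − 209.625)² / 209.625 = 0.0007
  white: (34 − 34.9375)² / 34.9375 = 0.0252
χ² = 0.0010 + 0.0007 + 0.0252 = 0.0269 ≈ 0.027

0.027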